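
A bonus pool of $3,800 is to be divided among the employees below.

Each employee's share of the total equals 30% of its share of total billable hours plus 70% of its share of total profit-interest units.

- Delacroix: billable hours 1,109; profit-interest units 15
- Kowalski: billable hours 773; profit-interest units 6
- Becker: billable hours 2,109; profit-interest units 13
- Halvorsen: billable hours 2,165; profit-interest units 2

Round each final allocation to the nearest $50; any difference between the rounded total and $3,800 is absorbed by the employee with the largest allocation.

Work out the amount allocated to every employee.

Delacroix: $1,300 · Kowalski: $600 · Becker: $1,350 · Halvorsen: $550

Totals — billable hours 6,156, profit-interest units 36.
Combined weights (30% billable hours + 70% profit-interest units): Delacroix 0.3457; Kowalski 0.1543; Becker 0.3556; Halvorsen 0.1444.
Pro-rata amounts: Delacroix 1,313.70; Kowalski 586.48; Becker 1,351.11; Halvorsen 548.70.
Rounded to nearest $50: Delacroix $1,300; Kowalski $600; Becker $1,350; Halvorsen $550. Sum = $3,800.
No rounding difference to absorb.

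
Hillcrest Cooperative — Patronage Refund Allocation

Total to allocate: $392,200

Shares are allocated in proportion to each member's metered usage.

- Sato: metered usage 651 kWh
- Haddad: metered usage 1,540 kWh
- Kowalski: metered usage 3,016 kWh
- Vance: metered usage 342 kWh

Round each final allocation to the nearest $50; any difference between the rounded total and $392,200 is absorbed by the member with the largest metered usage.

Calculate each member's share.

Sato: $46,000 · Haddad: $108,850 · Kowalski: $213,200 · Vance: $24,150

Sum of metered usage: 5,549.
Proportional shares: Sato 651/5,549 × $392,200 = 46,012.29; Haddad 1,540/5,549 × $392,200 = 108,846.28; Kowalski 3,016/5,549 × $392,200 = 213,169.08; Vance 342/5,549 × $392,200 = 24,172.36.
After rounding ($50): Sato $46,000; Haddad $108,850; Kowalski $213,150; Vance $24,150. Sum = $392,150.
Difference $392,200 − $392,150 = +$50 applied to largest metered usage (Kowalski): Kowalski becomes $213,200.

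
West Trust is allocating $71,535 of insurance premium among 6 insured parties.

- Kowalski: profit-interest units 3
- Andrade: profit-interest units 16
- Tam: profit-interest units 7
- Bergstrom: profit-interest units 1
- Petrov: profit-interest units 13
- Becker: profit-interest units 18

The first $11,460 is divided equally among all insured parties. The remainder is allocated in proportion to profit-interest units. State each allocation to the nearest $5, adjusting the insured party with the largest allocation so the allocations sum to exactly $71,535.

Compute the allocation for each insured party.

Kowalski: $5,015 · Andrade: $18,480 · Tam: $9,160 · Bergstrom: $2,945 · Petrov: $15,375 · Becker: $20,560

First tranche $11,460 split equally: $1,910 each.
Remainder $60,075 by profit-interest units (total 58): Kowalski 3,107.33 → $3,105; Andrade 16,572.41 → $16,570; Tam 7,250.43 → $7,250; Bergstrom 1,035.78 → $1,035; Petrov 13,465.09 → $13,465; Becker 18,643.97 → $18,645.
Rounding difference +$5 on remainder applied to Becker.
Totals: Kowalski $1,910 + $3,105 = $5,015; Andrade $1,910 + $16,570 = $18,480; Tam $1,910 + $7,250 = $9,160; Bergstrom $1,910 + $1,035 = $2,945; Petrov $1,910 + $13,465 = $15,375; Becker $1,910 + $18,650 = $20,560.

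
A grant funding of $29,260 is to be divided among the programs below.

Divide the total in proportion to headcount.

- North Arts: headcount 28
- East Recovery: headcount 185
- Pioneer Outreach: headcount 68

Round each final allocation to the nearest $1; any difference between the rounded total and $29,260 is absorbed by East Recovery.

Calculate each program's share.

North Arts: $2,916 · East Recovery: $19,263 · Pioneer Outreach: $7,081

Headcount total: 281.
Proportional shares: North Arts 28/281 × $29,260 = 2,915.59; East Recovery 185/281 × $29,260 = 19,263.70; Pioneer Outreach 68/281 × $29,260 = 7,080.71.
At nearest $1: North Arts $2,916; East Recovery $19,264; Pioneer Outreach $7,081. Sum = $29,261.
Difference $29,260 − $29,261 = −$1 applied to East Recovery: East Recovery becomes $19,263.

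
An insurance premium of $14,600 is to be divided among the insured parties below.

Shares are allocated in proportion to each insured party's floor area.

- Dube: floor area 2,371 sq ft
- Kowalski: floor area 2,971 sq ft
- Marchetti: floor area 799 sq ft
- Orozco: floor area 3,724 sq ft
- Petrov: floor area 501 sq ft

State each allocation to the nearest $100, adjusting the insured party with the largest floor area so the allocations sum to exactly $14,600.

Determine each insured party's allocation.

Dube: $3,300 | Kowalski: $4,200 | Marchetti: $1,100 | Orozco: $5,300 | Petrov: $700

Combined floor area = 10,366.
Pro-rata amounts: Dube 2,371/10,366 × $14,600 = 3,339.44; Kowalski 2,971/10,366 × $14,600 = 4,184.51; Marchetti 799/10,366 × $14,600 = 1,125.35; Orozco 3,724/10,366 × $14,600 = 5,245.07; Petrov 501/10,366 × $14,600 = 705.63.
After rounding ($100): Dube $3,300; Kowalski $4,200; Marchetti $1,100; Orozco $5,200; Petrov $700. Sum = $14,500.
Difference $14,600 − $14,500 = +$100 applied to largest floor area (Orozco): Orozco becomes $5,300.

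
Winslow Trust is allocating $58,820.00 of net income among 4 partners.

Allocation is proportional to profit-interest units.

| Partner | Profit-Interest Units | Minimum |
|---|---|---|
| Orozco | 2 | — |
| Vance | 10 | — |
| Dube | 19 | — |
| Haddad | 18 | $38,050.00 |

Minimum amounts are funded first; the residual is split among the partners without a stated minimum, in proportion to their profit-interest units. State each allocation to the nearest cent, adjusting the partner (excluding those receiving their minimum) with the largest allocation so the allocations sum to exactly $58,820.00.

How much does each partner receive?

Orozco: $1,340.00; Vance: $6,700.00; Dube: $12,730.00; Haddad: $38,050.00

Fund the minimums — Haddad $38,050.00. Balance $20,770.00.
Balance split over remaining profit-interest units 31: Orozco 1,340.0000 → $1,340.00; Vance 6,700.0000 → $6,700.00; Dube 12,730.0000 → $12,730.00.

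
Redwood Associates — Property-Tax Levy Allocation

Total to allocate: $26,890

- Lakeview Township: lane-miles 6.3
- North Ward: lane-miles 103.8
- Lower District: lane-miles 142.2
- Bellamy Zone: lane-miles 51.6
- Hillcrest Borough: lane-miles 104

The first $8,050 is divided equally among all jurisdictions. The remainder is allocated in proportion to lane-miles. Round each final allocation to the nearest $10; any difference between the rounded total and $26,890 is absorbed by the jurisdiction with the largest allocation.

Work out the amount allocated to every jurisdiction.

Lakeview Township: $1,900 · North Ward: $6,400 · Lower District: $8,190 · Bellamy Zone: $3,990 · Hillcrest Borough: $6,410

First tranche $8,050 split equally: $1,610 each.
Remainder $18,840 by lane-miles (total 407.9): Lakeview Township 290.98 → $290; North Ward 4,794.29 → $4,790; Lower District 6,567.90 → $6,570; Bellamy Zone 2,383.29 → $2,380; Hillcrest Borough 4,803.53 → $4,800.
Rounding difference +$10 on remainder applied to Lower District.
Totals: Lakeview Township $1,610 + $290 = $1,900; North Ward $1,610 + $4,790 = $6,400; Lower District $1,610 + $6,580 = $8,190; Bellamy Zone $1,610 + $2,380 = $3,990; Hillcrest Borough $1,610 + $4,800 = $6,410.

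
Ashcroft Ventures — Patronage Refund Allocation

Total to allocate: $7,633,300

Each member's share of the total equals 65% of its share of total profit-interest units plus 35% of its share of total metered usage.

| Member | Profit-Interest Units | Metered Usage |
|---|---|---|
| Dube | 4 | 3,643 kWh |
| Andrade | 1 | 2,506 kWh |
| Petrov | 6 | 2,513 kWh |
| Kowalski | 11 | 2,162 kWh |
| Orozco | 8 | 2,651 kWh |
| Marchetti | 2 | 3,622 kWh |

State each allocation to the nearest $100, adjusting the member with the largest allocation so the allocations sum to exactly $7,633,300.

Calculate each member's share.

Profit-interest units total 32; metered usage total 17,097.
Composite weights (65% profit-interest units + 35% metered usage): Dube 0.1558; Andrade 0.0716; Petrov 0.1733; Kowalski 0.2677; Orozco 0.2168; Marchetti 0.1148.
Proportional shares: Dube 1,189,477.38; Andrade 546,650.37; Petrov 1,323,001.25; Kowalski 2,043,409.42; Orozco 1,654,668.57; Marchetti 876,093.01.
Rounded to nearest $100: Dube $1,189,500; Andrade $546,700; Petrov $1,323,000; Kowalski $2,043,400; Orozco $1,654,700; Marchetti $876,100. Sum = $7,633,400.
Difference $7,633,300 − $7,633,400 = −$100 applied to largest allocation (Kowalski): Kowalski becomes $2,043,300.

Dube: $1,189,500 | Andrade: $546,700 | Petrov: $1,323,000 | Kowalski: $2,043,300 | Orozco: $1,654,700 | Marchetti: $876,100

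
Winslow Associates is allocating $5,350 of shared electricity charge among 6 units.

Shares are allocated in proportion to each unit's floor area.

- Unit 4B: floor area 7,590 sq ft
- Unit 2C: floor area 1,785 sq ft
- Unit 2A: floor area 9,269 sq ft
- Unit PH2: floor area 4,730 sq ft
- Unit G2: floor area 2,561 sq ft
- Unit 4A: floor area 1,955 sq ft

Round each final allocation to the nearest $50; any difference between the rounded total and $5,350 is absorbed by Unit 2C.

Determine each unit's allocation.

Sum of floor area: 27,890.
Raw shares: Unit 4B 7,590/27,890 × $5,350 = 1,455.95; Unit 2C 1,785/27,890 × $5,350 = 342.41; Unit 2A 9,269/27,890 × $5,350 = 1,778.03; Unit PH2 4,730/27,890 × $5,350 = 907.33; Unit G2 2,561/27,890 × $5,350 = 491.26; Unit 4A 1,955/27,890 × $5,350 = 375.02.
After rounding ($50): Unit 4B $1,450; Unit 2C $350; Unit 2A $1,800; Unit PH2 $900; Unit G2 $500; Unit 4A $400. Sum = $5,400.
Difference $5,350 − $5,400 = −$50 applied to Unit 2C: Unit 2C becomes $300.

Unit 4B: $1,450; Unit 2C: $300; Unit 2A: $1,800; Unit PH2: $900; Unit G2: $500; Unit 4A: $400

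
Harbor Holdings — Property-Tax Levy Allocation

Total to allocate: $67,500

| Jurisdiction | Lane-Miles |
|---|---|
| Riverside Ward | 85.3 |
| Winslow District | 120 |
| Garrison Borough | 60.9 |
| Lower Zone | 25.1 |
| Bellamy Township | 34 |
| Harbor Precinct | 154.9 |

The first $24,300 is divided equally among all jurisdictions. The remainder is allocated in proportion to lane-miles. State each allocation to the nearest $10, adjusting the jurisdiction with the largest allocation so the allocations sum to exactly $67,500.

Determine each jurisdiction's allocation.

Riverside Ward: $11,720 · Winslow District: $14,850 · Garrison Borough: $9,530 · Lower Zone: $6,310 · Bellamy Township: $7,110 · Harbor Precinct: $17,980

$24,300 shared equally gives $4,050 per jurisdiction.
Remainder $43,200 by lane-miles (total 480.2): Riverside Ward 7,673.80 → $7,670; Winslow District 10,795.50 → $10,800; Garrison Borough 5,478.72 → $5,480; Lower Zone 2,258.06 → $2,260; Bellamy Township 3,058.73 → $3,060; Harbor Precinct 13,935.19 → $13,940.
Rounding difference −$10 on remainder applied to Harbor Precinct.
Totals: Riverside Ward $4,050 + $7,670 = $11,720; Winslow District $4,050 + $10,800 = $14,850; Garrison Borough $4,050 + $5,480 = $9,530; Lower Zone $4,050 + $2,260 = $6,310; Bellamy Township $4,050 + $3,060 = $7,110; Harbor Precinct $4,050 + $13,930 = $17,980.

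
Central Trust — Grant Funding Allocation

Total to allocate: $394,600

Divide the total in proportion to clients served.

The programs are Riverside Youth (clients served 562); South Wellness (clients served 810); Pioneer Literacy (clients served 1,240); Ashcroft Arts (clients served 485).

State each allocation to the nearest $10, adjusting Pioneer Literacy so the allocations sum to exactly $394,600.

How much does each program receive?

Sum of clients served: 3,097.
Unrounded shares: Riverside Youth 562/3,097 × $394,600 = 71,606.46; South Wellness 810/3,097 × $394,600 = 103,205.04; Pioneer Literacy 1,240/3,097 × $394,600 = 157,992.90; Ashcroft Arts 485/3,097 × $394,600 = 61,795.61.
After rounding ($10): Riverside Youth $71,610; South Wellness $103,210; Pioneer Literacy $157,990; Ashcroft Arts $61,800. Sum = $394,610.
Difference $394,600 − $394,610 = −$10 applied to Pioneer Literacy: Pioneer Literacy becomes $157,980.

Riverside Youth: $71,610 | South Wellness: $103,210 | Pioneer Literacy: $157,980 | Ashcroft Arts: $61,800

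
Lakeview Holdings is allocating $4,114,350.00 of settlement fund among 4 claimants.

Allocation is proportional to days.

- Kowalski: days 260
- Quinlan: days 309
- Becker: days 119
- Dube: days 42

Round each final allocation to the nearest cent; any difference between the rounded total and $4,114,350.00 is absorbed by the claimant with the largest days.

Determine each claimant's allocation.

Kowalski: $1,465,384.93 | Quinlan: $1,741,553.63 | Becker: $670,695.41 | Dube: $236,716.03

Sum of days: 260 + 309 + 119 + 42 = 730.
Proportional shares: Kowalski 1,465,384.9315; Quinlan 1,741,553.6301; Becker 670,695.4110; Dube 236,716.0274.
Rounded to nearest cent: Kowalski $1,465,384.93; Quinlan $1,741,553.63; Becker $670,695.41; Dube $236,716.03. Sum = $4,114,350.00.
Sum already equals the total — no adjustment.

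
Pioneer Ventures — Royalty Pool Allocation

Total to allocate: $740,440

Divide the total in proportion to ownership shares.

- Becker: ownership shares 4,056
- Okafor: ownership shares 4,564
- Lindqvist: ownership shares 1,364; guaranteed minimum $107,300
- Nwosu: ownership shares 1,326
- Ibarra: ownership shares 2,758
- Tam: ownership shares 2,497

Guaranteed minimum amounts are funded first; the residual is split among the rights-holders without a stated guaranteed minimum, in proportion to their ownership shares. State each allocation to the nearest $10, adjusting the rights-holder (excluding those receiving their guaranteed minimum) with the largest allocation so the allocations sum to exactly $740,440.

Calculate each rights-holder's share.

Guaranteed amounts: Lindqvist $107,300. Remaining pool $633,140.
Remaining pool split over remaining ownership shares 15,201: Becker 168,937.30 → $168,940; Okafor 190,096.11 → $190,100; Nwosu 55,229.50 → $55,230; Ibarra 114,874.03 → $114,870; Tam 104,003.06 → $104,000.

Becker: $168,940 | Okafor: $190,100 | Lindqvist: $107,300 | Nwosu: $55,230 | Ibarra: $114,870 | Tam: $104,000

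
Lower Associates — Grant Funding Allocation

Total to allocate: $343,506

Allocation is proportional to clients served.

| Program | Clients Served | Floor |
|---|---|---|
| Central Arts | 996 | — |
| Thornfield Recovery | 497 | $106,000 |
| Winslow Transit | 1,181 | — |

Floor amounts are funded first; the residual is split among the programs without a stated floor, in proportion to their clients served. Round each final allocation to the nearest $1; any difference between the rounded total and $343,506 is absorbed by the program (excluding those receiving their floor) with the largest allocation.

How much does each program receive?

Central Arts: $108,661 | Thornfield Recovery: $106,000 | Winslow Transit: $128,845

Fund the minimums — Thornfield Recovery $106,000. Remaining pool $237,506.
Remaining pool split over remaining clients served 2,177: Central Arts 108,661.45 → $108,661; Winslow Transit 128,844.55 → $128,845.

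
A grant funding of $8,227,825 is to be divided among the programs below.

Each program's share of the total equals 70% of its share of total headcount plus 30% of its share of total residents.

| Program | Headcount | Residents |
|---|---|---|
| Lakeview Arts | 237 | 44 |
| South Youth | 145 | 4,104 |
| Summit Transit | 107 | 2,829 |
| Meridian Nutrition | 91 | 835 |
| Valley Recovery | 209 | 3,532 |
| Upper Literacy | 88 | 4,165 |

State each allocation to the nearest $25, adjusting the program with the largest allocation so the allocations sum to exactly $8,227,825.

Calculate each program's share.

Lakeview Arts: $1,563,450 | South Youth: $1,605,425 | Summit Transit: $1,152,950 | Meridian Nutrition: $730,525 | Valley Recovery: $1,934,675 | Upper Literacy: $1,240,800

Totals — headcount 877, residents 15,509.
Blended shares (70% headcount + 30% residents): Lakeview Arts 0.1900; South Youth 0.1951; Summit Transit 0.1401; Meridian Nutrition 0.0888; Valley Recovery 0.2351; Upper Literacy 0.1508.
Raw shares: Lakeview Arts 1,563,440.90; South Youth 1,605,426.58; Summit Transit 1,152,947.45; Meridian Nutrition 730,514.78; Valley Recovery 1,934,693.40; Upper Literacy 1,240,801.88.
At nearest $25: Lakeview Arts $1,563,450; South Youth $1,605,425; Summit Transit $1,152,950; Meridian Nutrition $730,525; Valley Recovery $1,934,700; Upper Literacy $1,240,800. Sum = $8,227,850.
Difference $8,227,825 − $8,227,850 = −$25 applied to largest allocation (Valley Recovery): Valley Recovery becomes $1,934,675.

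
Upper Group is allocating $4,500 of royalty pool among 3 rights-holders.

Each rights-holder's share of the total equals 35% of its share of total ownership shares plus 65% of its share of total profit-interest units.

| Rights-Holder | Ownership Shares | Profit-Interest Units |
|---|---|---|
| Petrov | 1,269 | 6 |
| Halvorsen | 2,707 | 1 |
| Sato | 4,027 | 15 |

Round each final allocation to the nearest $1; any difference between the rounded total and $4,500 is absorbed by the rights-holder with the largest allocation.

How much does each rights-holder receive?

Petrov: $1,047 · Halvorsen: $666 · Sato: $2,787

Totals — ownership shares 8,003, profit-interest units 22.
Blended shares (35% ownership shares + 65% profit-interest units): Petrov 0.2328; Halvorsen 0.1479; Sato 0.6193.
Proportional shares: Petrov 1,047.47; Halvorsen 665.70; Sato 2,786.84.
Rounded to nearest $1: Petrov $1,047; Halvorsen $666; Sato $2,787. Sum = $4,500.
Sum already equals the total — no adjustment.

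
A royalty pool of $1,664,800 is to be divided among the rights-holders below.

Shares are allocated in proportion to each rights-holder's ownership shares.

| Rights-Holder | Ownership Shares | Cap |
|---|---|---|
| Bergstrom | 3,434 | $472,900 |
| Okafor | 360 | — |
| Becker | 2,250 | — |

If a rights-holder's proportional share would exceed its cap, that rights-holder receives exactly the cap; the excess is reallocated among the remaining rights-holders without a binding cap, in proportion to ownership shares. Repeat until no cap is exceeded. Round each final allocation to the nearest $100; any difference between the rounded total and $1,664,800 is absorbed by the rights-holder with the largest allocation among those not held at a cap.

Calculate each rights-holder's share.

Bergstrom: $472,900 | Okafor: $164,400 | Becker: $1,027,500

Total ownership shares = 6,044.
Pro-rata shares before constraints: Bergstrom 945,884.05; Okafor 99,160.82; Becker 619,755.13.
Cap binds for Bergstrom ($472,900); residual $1,191,900 reallocated over remaining ownership shares 2,610.
Shares after redistribution: Okafor 164,400.00 → $164,400; Becker 1,027,500.00 → $1,027,500.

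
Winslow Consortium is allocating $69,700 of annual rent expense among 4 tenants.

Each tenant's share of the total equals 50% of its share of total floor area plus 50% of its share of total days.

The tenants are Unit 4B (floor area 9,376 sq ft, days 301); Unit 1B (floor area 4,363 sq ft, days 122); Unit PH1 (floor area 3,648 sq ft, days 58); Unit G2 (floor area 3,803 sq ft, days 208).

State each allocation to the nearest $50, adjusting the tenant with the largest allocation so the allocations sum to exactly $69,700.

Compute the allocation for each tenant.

Totals — floor area 21,190, days 689.
Combined weights (50% floor area + 50% days): Unit 4B 0.4397; Unit 1B 0.1915; Unit PH1 0.1282; Unit G2 0.2407.
Pro-rata amounts: Unit 4B 30,644.93; Unit 1B 13,346.41; Unit PH1 8,933.33; Unit G2 16,775.33.
After rounding ($50): Unit 4B $30,650; Unit 1B $13,350; Unit PH1 $8,950; Unit G2 $16,800. Sum = $69,750.
Difference $69,700 − $69,750 = −$50 applied to largest allocation (Unit 4B): Unit 4B becomes $30,600.

Unit 4B: $30,600 | Unit 1B: $13,350 | Unit PH1: $8,950 | Unit G2: $16,800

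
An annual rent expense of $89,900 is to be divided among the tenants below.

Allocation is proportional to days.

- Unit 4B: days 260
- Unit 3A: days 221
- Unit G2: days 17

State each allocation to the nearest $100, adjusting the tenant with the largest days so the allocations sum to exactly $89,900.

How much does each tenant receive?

Unit 4B: $46,900 · Unit 3A: $39,900 · Unit G2: $3,100

Days total: 260 + 221 + 17 = 498.
Proportional shares: Unit 4B 46,935.74; Unit 3A 39,895.38; Unit G2 3,068.88.
After rounding ($100): Unit 4B $46,900; Unit 3A $39,900; Unit G2 $3,100. Sum = $89,900.
Rounded total matches; no reconciliation needed.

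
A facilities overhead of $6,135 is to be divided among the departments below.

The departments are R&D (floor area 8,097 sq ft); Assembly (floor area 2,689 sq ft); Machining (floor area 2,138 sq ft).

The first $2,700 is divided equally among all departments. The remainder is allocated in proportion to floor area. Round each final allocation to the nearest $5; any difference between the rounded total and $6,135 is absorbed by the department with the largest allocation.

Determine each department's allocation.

R&D: $3,050; Assembly: $1,615; Machining: $1,470

$2,700 shared equally gives $900 per department.
Remainder $3,435 by floor area (total 12,924): R&D 2,152.06 → $2,150; Assembly 714.69 → $715; Machining 568.25 → $570.
Totals: R&D $900 + $2,150 = $3,050; Assembly $900 + $715 = $1,615; Machining $900 + $570 = $1,470.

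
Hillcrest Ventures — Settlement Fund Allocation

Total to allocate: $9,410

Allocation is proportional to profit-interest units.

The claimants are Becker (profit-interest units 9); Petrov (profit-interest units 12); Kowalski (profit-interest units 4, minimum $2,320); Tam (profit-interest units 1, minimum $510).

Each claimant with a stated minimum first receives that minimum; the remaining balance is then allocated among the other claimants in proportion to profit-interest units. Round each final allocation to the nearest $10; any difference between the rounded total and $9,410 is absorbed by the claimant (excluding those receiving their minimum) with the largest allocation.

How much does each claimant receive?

Becker: $2,820 · Petrov: $3,760 · Kowalski: $2,320 · Tam: $510

Minimums first: Kowalski $2,320; Tam $510. Residual $6,580.
Residual split over remaining profit-interest units 21: Becker 2,820.00 → $2,820; Petrov 3,760.00 → $3,760.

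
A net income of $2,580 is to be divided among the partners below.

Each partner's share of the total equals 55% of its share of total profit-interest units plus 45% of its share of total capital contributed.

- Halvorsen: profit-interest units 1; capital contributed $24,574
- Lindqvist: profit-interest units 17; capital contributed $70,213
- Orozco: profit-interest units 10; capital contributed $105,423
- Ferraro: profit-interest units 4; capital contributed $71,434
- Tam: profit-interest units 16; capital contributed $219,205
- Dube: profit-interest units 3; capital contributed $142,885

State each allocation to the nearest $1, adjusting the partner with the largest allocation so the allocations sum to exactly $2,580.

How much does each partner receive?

Halvorsen: $73 · Lindqvist: $602 · Orozco: $471 · Ferraro: $242 · Tam: $847 · Dube: $345

Totals — profit-interest units 51, capital contributed 633,734.
Composite weights (55% profit-interest units + 45% capital contributed): Halvorsen 0.0282; Lindqvist 0.2332; Orozco 0.1827; Ferraro 0.0939; Tam 0.3282; Dube 0.1338.
Pro-rata amounts: Halvorsen 72.84; Lindqvist 601.63; Orozco 471.37; Ferraro 242.16; Tam 846.76; Dube 345.24.
After rounding ($1): Halvorsen $73; Lindqvist $602; Orozco $471; Ferraro $242; Tam $847; Dube $345. Sum = $2,580.
Sum already equals the total — no adjustment.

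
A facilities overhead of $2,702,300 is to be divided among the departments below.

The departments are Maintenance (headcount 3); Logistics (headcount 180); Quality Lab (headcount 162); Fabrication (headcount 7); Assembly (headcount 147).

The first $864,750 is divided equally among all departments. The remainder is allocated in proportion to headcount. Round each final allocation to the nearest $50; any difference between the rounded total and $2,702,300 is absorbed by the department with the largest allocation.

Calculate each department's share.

Maintenance: $184,000; Logistics: $835,800; Quality Lab: $769,500; Fabrication: $198,750; Assembly: $714,250

First tranche $864,750 split equally: $172,950 each.
Remainder $1,837,550 by headcount (total 499): Maintenance 11,047.39 → $11,050; Logistics 662,843.69 → $662,850; Quality Lab 596,559.32 → $596,550; Fabrication 25,777.25 → $25,800; Assembly 541,322.34 → $541,300.
Totals: Maintenance $172,950 + $11,050 = $184,000; Logistics $172,950 + $662,850 = $835,800; Quality Lab $172,950 + $596,550 = $769,500; Fabrication $172,950 + $25,800 = $198,750; Assembly $172,950 + $541,300 = $714,250.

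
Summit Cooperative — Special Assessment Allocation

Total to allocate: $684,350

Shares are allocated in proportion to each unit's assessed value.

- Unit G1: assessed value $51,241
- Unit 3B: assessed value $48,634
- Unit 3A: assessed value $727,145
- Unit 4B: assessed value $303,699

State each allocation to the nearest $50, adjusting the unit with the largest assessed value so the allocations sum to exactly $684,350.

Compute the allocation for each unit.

Sum of assessed value: 51,241 + 48,634 + 727,145 + 303,699 = 1,130,719.
Unrounded shares: Unit G1 31,012.81; Unit 3B 29,434.97; Unit 3A 440,093.14; Unit 4B 183,809.07.
At nearest $50: Unit G1 $31,000; Unit 3B $29,450; Unit 3A $440,100; Unit 4B $183,800. Sum = $684,350.
Rounded total matches; no reconciliation needed.

Unit G1: $31,000 · Unit 3B: $29,450 · Unit 3A: $440,100 · Unit 4B: $183,800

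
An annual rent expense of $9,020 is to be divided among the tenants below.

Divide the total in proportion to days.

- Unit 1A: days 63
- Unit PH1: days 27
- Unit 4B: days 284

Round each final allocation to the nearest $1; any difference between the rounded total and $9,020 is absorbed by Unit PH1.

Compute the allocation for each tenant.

Sum of days: 374.
Unrounded shares: Unit 1A 63/374 × $9,020 = 1,519.41; Unit PH1 27/374 × $9,020 = 651.18; Unit 4B 284/374 × $9,020 = 6,849.41.
After rounding ($1): Unit 1A $1,519; Unit PH1 $651; Unit 4B $6,849. Sum = $9,019.
Difference $9,020 − $9,019 = +$1 applied to Unit PH1: Unit PH1 becomes $652.

Unit 1A: $1,519 · Unit PH1: $652 · Unit 4B: $6,849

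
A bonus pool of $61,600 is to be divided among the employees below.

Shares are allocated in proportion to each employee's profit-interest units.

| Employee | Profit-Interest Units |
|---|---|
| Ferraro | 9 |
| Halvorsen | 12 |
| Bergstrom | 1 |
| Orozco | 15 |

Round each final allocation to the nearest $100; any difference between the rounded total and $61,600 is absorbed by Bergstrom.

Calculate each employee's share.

Ferraro: $15,000; Halvorsen: $20,000; Bergstrom: $1,600; Orozco: $25,000

Combined profit-interest units = 37.
Raw shares: Ferraro 9/37 × $61,600 = 14,983.78; Halvorsen 12/37 × $61,600 = 19,978.38; Bergstrom 1/37 × $61,600 = 1,664.86; Orozco 15/37 × $61,600 = 24,972.97.
After rounding ($100): Ferraro $15,000; Halvorsen $20,000; Bergstrom $1,700; Orozco $25,000. Sum = $61,700.
Difference $61,600 − $61,700 = −$100 applied to Bergstrom: Bergstrom becomes $1,600.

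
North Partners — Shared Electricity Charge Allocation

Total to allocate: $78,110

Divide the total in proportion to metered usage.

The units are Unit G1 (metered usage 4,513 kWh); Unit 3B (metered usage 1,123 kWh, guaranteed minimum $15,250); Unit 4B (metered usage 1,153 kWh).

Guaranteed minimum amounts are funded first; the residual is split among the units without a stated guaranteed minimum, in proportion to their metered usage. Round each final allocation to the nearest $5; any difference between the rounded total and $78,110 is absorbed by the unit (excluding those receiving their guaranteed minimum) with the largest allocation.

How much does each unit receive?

Guaranteed amounts: Unit 3B $15,250. Remaining pool $62,860.
Remaining pool split over remaining metered usage 5,666: Unit G1 50,068.33 → $50,070; Unit 4B 12,791.67 → $12,790.

Unit G1: $50,070 | Unit 3B: $15,250 | Unit 4B: $12,790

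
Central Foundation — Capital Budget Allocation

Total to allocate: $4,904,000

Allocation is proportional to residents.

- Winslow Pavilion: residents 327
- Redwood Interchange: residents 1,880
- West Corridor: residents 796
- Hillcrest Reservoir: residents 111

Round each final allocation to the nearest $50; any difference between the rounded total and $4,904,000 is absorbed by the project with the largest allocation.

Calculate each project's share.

Combined residents = 3,114.
Raw shares: Winslow Pavilion 327/3,114 × $4,904,000 = 514,967.24; Redwood Interchange 1,880/3,114 × $4,904,000 = 2,960,667.95; West Corridor 796/3,114 × $4,904,000 = 1,253,559.41; Hillcrest Reservoir 111/3,114 × $4,904,000 = 174,805.39.
Rounded to nearest $50: Winslow Pavilion $514,950; Redwood Interchange $2,960,650; West Corridor $1,253,550; Hillcrest Reservoir $174,800. Sum = $4,903,950.
Difference $4,904,000 − $4,903,950 = +$50 applied to largest allocation (Redwood Interchange): Redwood Interchange becomes $2,960,700.

Winslow Pavilion: $514,950 · Redwood Interchange: $2,960,700 · West Corridor: $1,253,550 · Hillcrest Reservoir: $174,800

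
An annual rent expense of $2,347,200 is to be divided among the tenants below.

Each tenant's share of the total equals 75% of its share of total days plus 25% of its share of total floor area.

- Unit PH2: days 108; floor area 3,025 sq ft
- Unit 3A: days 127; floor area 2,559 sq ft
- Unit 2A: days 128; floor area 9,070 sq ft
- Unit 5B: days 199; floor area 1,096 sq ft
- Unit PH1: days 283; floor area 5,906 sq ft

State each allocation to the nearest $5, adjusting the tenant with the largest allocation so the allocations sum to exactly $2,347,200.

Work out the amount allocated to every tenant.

Days total 845; floor area total 21,656.
Blended shares (75% days + 25% floor area): Unit PH2 0.1308; Unit 3A 0.1423; Unit 2A 0.2183; Unit 5B 0.1893; Unit PH1 0.3194.
Proportional shares: Unit PH2 306,964.53; Unit 3A 333,920.56; Unit 2A 512,428.64; Unit 5B 444,277.08; Unit PH1 749,609.19.
After rounding ($5): Unit PH2 $306,965; Unit 3A $333,920; Unit 2A $512,430; Unit 5B $444,275; Unit PH1 $749,610. Sum = $2,347,200.
Sum already equals the total — no adjustment.

Unit PH2: $306,965 | Unit 3A: $333,920 | Unit 2A: $512,430 | Unit 5B: $444,275 | Unit PH1: $749,610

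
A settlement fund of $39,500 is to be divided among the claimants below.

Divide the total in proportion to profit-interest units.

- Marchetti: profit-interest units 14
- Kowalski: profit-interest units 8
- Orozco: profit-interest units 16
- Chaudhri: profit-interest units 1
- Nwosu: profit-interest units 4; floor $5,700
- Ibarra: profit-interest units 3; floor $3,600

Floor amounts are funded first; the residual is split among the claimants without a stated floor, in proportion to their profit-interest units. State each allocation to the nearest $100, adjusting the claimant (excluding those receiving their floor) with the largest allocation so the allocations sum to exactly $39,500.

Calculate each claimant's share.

Fund the minimums — Nwosu $5,700; Ibarra $3,600. Remaining pool $30,200.
Remaining pool split over remaining profit-interest units 39: Marchetti 10,841.03 → $10,800; Kowalski 6,194.87 → $6,200; Orozco 12,389.74 → $12,400; Chaudhri 774.36 → $800.

Marchetti: $10,800 · Kowalski: $6,200 · Orozco: $12,400 · Chaudhri: $800 · Nwosu: $5,700 · Ibarra: $3,600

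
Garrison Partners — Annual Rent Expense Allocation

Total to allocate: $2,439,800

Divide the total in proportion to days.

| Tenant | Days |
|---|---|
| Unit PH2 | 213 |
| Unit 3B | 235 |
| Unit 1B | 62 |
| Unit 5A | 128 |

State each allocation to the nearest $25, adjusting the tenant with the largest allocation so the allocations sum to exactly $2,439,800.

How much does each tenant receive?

Sum of days: 638.
Raw shares: Unit PH2 213/638 × $2,439,800 = 814,541.38; Unit 3B 235/638 × $2,439,800 = 898,672.41; Unit 1B 62/638 × $2,439,800 = 237,096.55; Unit 5A 128/638 × $2,439,800 = 489,489.66.
Rounded to nearest $25: Unit PH2 $814,550; Unit 3B $898,675; Unit 1B $237,100; Unit 5A $489,500. Sum = $2,439,825.
Difference $2,439,800 − $2,439,825 = −$25 applied to largest allocation (Unit 3B): Unit 3B becomes $898,650.

Unit PH2: $814,550 | Unit 3B: $898,650 | Unit 1B: $237,100 | Unit 5A: $489,500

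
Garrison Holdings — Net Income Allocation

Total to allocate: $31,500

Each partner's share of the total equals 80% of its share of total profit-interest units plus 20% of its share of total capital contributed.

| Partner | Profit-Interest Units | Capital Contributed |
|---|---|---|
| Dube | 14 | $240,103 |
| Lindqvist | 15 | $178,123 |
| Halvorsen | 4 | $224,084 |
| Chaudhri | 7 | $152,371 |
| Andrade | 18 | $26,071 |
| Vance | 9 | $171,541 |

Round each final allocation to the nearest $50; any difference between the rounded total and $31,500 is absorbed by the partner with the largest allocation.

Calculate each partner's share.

Totals — profit-interest units 67, capital contributed 992,293.
Blended shares (80% profit-interest units + 20% capital contributed): Dube 0.2156; Lindqvist 0.2150; Halvorsen 0.0929; Chaudhri 0.1143; Andrade 0.2202; Vance 0.1420.
Proportional shares: Dube 6,790.07; Lindqvist 6,772.68; Halvorsen 2,927.17; Chaudhri 3,600.23; Andrade 6,935.67; Vance 4,474.18.
After rounding ($50): Dube $6,800; Lindqvist $6,750; Halvorsen $2,950; Chaudhri $3,600; Andrade $6,950; Vance $4,450. Sum = $31,500.
Sum already equals the total — no adjustment.

Dube: $6,800 · Lindqvist: $6,750 · Halvorsen: $2,950 · Chaudhri: $3,600 · Andrade: $6,950 · Vance: $4,450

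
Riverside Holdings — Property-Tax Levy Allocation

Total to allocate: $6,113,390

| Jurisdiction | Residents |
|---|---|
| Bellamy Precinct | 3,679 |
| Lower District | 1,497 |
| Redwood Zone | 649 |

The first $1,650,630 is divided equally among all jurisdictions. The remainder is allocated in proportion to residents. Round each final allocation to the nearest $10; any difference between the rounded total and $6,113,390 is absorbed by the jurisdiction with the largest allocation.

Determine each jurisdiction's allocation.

Equal tier: $1,650,630 ÷ 3 = $550,210 apiece.
Remainder $4,462,760 by residents (total 5,825): Bellamy Precinct 2,818,625.59 → $2,818,630; Lower District 1,146,910.17 → $1,146,910; Redwood Zone 497,224.25 → $497,220.
Totals: Bellamy Precinct $550,210 + $2,818,630 = $3,368,840; Lower District $550,210 + $1,146,910 = $1,697,120; Redwood Zone $550,210 + $497,220 = $1,047,430.

Bellamy Precinct: $3,368,840 · Lower District: $1,697,120 · Redwood Zone: $1,047,430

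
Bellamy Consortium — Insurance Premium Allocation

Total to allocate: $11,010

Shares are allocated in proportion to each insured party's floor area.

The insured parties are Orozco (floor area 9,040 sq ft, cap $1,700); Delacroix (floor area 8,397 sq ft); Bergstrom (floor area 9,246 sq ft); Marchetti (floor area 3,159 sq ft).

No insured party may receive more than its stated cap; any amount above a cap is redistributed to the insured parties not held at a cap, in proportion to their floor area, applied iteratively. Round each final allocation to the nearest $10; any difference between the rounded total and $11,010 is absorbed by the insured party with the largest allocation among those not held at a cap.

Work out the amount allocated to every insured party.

Combined floor area = 29,842.
Pro-rata shares before constraints: Orozco 3,335.25; Delacroix 3,098.02; Bergstrom 3,411.25; Marchetti 1,165.49.
Held at cap: Orozco ($1,700); balance $9,310 reallocated over remaining floor area 20,802.
Redistributed shares: Delacroix 3,758.10 → $3,760; Bergstrom 4,138.08 → $4,140; Marchetti 1,413.82 → $1,410.

Orozco: $1,700 · Delacroix: $3,760 · Bergstrom: $4,140 · Marchetti: $1,410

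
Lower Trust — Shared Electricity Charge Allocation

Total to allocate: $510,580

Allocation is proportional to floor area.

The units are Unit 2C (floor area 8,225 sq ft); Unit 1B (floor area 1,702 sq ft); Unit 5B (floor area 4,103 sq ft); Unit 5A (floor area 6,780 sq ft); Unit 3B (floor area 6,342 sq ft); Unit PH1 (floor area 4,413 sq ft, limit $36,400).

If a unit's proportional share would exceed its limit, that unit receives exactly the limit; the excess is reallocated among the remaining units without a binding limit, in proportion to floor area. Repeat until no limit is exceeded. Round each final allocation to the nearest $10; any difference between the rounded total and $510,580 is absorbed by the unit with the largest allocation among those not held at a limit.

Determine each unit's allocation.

Unit 2C: $143,640 | Unit 1B: $29,720 | Unit 5B: $71,650 | Unit 5A: $118,410 | Unit 3B: $110,760 | Unit PH1: $36,400

Combined floor area = 31,565.
Pro-rata shares before constraints: Unit 2C 133,043.58; Unit 1B 27,530.72; Unit 5B 66,368.12; Unit 5A 109,669.96; Unit 3B 102,585.09; Unit PH1 71,382.53.
Capped: Unit PH1 ($36,400); residual $474,180 reallocated over remaining floor area 27,152.
Shares after redistribution: Unit 2C 143,640.63 → $143,640; Unit 1B 29,723.57 → $29,720; Unit 5B 71,654.41 → $71,650; Unit 5A 118,405.29 → $118,410; Unit 3B 110,756.10 → $110,760.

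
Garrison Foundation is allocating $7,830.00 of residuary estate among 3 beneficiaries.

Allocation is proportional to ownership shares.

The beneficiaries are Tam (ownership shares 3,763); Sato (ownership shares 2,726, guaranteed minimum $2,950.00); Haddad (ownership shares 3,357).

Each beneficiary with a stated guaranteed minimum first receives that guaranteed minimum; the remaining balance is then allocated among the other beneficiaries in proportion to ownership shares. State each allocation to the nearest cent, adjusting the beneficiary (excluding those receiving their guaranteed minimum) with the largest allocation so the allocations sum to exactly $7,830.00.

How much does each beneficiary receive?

Minimums first: Sato $2,950.00. Remaining pool $4,880.00.
Remaining pool split over remaining ownership shares 7,120: Tam 2,579.1348 → $2,579.13; Haddad 2,300.8652 → $2,300.87.

Tam: $2,579.13 · Sato: $2,950.00 · Haddad: $2,300.87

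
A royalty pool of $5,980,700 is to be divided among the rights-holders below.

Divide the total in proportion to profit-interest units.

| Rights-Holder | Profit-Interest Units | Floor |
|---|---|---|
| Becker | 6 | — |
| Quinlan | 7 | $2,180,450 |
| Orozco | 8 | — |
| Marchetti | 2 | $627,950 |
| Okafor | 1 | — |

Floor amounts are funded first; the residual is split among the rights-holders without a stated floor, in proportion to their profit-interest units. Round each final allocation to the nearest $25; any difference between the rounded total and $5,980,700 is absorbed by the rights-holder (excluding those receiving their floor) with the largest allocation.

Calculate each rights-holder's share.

Becker: $1,268,925 | Quinlan: $2,180,450 | Orozco: $1,691,900 | Marchetti: $627,950 | Okafor: $211,475

Guaranteed amounts: Quinlan $2,180,450; Marchetti $627,950. Balance $3,172,300.
Balance split over remaining profit-interest units 15: Becker 1,268,920.00 → $1,268,925; Orozco 1,691,893.33 → $1,691,900; Okafor 211,486.67 → $211,475.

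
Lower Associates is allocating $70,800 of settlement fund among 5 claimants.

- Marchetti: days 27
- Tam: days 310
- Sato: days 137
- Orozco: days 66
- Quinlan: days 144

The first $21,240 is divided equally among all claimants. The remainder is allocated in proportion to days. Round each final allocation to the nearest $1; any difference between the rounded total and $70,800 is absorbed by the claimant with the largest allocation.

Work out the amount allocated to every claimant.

Equal tier: $21,240 ÷ 5 = $4,248 apiece.
Remainder $49,560 by days (total 684): Marchetti 1,956.32 → $1,956; Tam 22,461.40 → $22,461; Sato 9,926.49 → $9,926; Orozco 4,782.11 → $4,782; Quinlan 10,433.68 → $10,434.
Rounding difference +$1 on remainder applied to Tam.
Totals: Marchetti $4,248 + $1,956 = $6,204; Tam $4,248 + $22,462 = $26,710; Sato $4,248 + $9,926 = $14,174; Orozco $4,248 + $4,782 = $9,030; Quinlan $4,248 + $10,434 = $14,682.

Marchetti: $6,204 | Tam: $26,710 | Sato: $14,174 | Orozco: $9,030 | Quinlan: $14,682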